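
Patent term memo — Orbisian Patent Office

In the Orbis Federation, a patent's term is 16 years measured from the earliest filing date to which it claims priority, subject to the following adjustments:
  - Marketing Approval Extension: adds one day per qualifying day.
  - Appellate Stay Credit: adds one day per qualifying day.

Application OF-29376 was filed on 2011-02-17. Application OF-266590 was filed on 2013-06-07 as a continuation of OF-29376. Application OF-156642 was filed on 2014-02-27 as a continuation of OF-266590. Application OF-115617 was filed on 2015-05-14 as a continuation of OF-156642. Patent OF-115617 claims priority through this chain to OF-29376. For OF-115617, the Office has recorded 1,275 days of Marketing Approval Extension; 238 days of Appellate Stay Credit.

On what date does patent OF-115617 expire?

Earliest priority filing: 17 February 2011.
Base term: 17 February 2011 + 16 years → 17 February 2027.
Marketing Approval Extension: +1275 days → 15 August 2030.
Appellate Stay Credit: +238 days → 10 April 2031.

April 10, 2031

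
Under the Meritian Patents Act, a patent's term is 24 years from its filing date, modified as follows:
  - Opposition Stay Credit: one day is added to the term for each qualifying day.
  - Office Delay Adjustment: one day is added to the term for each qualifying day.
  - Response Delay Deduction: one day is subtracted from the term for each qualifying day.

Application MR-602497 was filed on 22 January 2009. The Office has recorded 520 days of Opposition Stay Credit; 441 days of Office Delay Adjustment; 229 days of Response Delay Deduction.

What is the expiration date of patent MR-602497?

2035-01-24

Base term: filing date + 24 years → 22 January 2033.
Opposition Stay Credit: +520 days → 26 June 2034.
Office Delay Adjustment: +441 days → 10 September 2035.
Response Delay Deduction: −229 days → 24 January 2035.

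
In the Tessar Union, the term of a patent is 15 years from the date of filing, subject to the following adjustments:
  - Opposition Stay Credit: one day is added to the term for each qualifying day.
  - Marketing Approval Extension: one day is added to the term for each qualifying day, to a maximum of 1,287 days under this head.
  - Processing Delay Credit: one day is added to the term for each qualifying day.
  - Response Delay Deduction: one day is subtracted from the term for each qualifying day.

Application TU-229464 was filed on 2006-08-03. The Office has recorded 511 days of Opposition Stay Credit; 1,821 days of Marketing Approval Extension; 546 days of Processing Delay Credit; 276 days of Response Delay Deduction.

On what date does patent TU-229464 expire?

Base term: filing date + 15 years → 3 August 2021.
Opposition Stay Credit: +511 days → 27 December 2022.
Marketing Approval Extension: 1821 days claimed exceeds the 1287-day cap, so +1287 days → 6 July 2026.
Processing Delay Credit: +546 days → 3 January 2028.
Response Delay Deduction: −276 days → 2 April 2027.

April 2, 2027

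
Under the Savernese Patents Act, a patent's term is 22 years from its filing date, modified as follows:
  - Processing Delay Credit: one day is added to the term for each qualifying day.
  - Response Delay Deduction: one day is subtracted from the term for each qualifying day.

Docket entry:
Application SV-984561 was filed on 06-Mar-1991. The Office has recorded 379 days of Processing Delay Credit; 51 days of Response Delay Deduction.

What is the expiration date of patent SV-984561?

Base term: filing date + 22 years → 6 March 2013.
Processing Delay Credit: +379 days → 20 March 2014.
Response Delay Deduction: −51 days → 28 January 2014.

2014-01-28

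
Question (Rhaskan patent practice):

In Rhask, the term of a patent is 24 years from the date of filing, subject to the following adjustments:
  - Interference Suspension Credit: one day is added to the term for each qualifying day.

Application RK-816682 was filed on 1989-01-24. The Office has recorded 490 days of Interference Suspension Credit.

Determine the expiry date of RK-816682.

May 29, 2014

Base term: filing date + 24 years → 24 January 2013.
Interference Suspension Credit: +490 days → 29 May 2014.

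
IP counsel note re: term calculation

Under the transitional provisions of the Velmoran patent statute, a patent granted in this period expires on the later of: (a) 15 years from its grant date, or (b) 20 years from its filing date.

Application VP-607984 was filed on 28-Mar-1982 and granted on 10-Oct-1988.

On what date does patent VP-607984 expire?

October 10, 2003

(a) grant + 15 years → 10 October 2003.
(b) filing + 20 years → 28 March 2002.
Later of the two: 10 October 2003.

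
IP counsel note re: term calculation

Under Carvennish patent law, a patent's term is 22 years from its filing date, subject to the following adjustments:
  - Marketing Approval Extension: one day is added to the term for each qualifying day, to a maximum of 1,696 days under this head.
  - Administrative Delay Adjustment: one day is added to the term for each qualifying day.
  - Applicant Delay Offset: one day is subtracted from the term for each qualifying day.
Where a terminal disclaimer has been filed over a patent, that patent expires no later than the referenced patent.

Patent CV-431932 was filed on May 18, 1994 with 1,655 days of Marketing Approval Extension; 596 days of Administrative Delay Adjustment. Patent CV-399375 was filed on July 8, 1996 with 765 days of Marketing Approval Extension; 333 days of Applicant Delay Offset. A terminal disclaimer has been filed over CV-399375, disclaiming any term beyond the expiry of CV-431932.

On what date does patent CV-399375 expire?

September 13, 2019

Natural term of CV-399375:
  Base: filing + 22 years → 8 July 2018.
  Marketing Approval Extension: 765 days (within the 1696-day cap) → +765 days → 11 August 2020.
  Applicant Delay Offset: −333 days → 13 September 2019.
Expiry of referenced patent CV-431932:
  Base: filing + 22 years → 18 May 2016.
  Marketing Approval Extension: 1655 days (within the 1696-day cap) → +1655 days → 28 November 2020.
  Administrative Delay Adjustment: +596 days → 17 July 2022.
Terminal disclaimer: CV-399375 expires on the earlier of 13 September 2019 and 17 July 2022.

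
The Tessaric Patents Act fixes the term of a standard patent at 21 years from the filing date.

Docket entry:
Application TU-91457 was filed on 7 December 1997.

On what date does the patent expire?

Filing date + 21 years → 7 December 2018.

December 7, 2018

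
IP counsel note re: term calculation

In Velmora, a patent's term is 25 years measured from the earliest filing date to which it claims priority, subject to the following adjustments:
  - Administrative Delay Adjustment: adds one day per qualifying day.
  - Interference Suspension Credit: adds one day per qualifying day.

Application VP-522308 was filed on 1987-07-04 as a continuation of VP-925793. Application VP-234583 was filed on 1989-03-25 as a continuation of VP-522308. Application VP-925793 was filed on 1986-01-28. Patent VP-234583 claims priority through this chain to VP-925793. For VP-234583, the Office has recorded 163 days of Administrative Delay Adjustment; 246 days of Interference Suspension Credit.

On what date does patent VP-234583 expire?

Earliest priority filing: 28 January 1986.
Base term: 28 January 1986 + 25 years → 28 January 2011.
Administrative Delay Adjustment: +163 days → 10 July 2011.
Interference Suspension Credit: +246 days → 12 March 2012.

2012-03-12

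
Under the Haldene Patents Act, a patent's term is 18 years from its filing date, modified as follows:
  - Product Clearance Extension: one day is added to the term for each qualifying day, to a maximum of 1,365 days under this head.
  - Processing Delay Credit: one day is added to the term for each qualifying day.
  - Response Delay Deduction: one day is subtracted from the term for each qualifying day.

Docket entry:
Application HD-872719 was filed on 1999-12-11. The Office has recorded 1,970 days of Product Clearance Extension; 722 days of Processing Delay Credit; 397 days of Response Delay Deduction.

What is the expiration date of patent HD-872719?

2022-07-28

Base term: filing date + 18 years → 11 December 2017.
Product Clearance Extension: 1970 days claimed exceeds the 1365-day cap, so +1365 days → 6 September 2021.
Processing Delay Credit: +722 days → 29 August 2023.
Response Delay Deduction: −397 days → 28 July 2022.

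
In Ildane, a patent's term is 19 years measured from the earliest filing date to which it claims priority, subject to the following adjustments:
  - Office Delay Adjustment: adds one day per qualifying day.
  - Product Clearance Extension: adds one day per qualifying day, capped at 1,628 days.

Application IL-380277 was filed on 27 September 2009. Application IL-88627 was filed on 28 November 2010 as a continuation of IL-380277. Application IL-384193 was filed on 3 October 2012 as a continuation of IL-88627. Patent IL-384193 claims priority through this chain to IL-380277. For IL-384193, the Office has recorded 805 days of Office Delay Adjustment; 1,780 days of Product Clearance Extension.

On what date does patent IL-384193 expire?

Earliest priority filing: 27 September 2009.
Base term: 27 September 2009 + 19 years → 27 September 2028.
Office Delay Adjustment: +805 days → 11 December 2030.
Product Clearance Extension: 1780 days claimed exceeds the 1628-day cap, so +1628 days → 27 May 2035.

May 27, 2035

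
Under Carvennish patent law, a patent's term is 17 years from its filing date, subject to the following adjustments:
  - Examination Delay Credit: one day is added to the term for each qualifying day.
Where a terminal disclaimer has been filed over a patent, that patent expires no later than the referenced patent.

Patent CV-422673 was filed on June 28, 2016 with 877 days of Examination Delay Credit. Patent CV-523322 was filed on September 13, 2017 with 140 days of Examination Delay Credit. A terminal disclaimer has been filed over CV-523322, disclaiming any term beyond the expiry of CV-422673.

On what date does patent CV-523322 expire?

2035-01-31

Natural term of CV-523322:
  Base: filing + 17 years → 13 September 2034.
  Examination Delay Credit: +140 days → 31 January 2035.
Expiry of referenced patent CV-422673:
  Base: filing + 17 years → 28 June 2033.
  Examination Delay Credit: +877 days → 22 November 2035.
Terminal disclaimer: CV-523322 expires on the earlier of 31 January 2035 and 22 November 2035.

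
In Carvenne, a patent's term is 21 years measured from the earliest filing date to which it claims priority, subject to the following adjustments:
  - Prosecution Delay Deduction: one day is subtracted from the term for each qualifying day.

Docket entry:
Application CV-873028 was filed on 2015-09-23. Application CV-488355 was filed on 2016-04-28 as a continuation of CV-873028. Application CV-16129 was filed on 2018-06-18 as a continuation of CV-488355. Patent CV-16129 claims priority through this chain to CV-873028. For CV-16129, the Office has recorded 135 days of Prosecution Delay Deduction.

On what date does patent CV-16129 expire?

May 11, 2036

Earliest priority filing: 23 September 2015.
Base term: 23 September 2015 + 21 years → 23 September 2036.
Prosecution Delay Deduction: −135 days → 11 May 2036.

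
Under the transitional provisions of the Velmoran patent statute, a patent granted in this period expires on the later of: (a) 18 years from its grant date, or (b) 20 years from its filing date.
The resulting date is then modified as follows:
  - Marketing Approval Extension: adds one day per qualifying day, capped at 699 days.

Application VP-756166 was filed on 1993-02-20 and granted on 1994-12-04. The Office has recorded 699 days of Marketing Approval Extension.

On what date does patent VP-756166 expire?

(a) grant + 18 years → 4 December 2012.
(b) filing + 20 years → 20 February 2013.
Later of the two: 20 February 2013.
Marketing Approval Extension: 699 days (within the 699-day cap) → +699 days → 20 January 2015.

2015-01-20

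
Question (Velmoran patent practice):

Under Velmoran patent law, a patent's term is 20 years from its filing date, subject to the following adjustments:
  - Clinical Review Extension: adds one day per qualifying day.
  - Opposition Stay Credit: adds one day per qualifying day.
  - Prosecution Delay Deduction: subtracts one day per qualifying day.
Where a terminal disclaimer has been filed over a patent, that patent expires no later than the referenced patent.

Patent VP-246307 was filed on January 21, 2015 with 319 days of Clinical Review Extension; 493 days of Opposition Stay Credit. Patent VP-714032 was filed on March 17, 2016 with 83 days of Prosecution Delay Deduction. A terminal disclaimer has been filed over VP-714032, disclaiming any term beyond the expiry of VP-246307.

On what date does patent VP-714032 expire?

December 25, 2035

Natural term of VP-714032:
  Base: filing + 20 years → 17 March 2036.
  Prosecution Delay Deduction: −83 days → 25 December 2035.
Expiry of referenced patent VP-246307:
  Base: filing + 20 years → 21 January 2035.
  Clinical Review Extension: +319 days → 6 December 2035.
  Opposition Stay Credit: +493 days → 12 April 2037.
Terminal disclaimer: VP-714032 expires on the earlier of 25 December 2035 and 12 April 2037.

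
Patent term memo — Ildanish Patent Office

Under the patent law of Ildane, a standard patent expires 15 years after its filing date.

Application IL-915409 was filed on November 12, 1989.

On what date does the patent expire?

Filing date + 15 years → 12 November 2004.

2004-11-12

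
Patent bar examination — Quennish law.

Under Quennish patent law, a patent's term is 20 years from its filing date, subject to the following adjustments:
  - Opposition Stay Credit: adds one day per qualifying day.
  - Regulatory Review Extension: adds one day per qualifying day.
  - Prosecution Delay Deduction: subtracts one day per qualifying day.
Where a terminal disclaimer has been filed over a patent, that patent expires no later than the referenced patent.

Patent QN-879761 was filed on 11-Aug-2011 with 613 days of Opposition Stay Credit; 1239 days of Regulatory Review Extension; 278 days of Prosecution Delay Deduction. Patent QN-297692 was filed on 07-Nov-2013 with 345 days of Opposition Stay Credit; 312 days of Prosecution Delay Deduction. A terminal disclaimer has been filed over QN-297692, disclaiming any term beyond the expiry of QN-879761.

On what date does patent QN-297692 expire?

Natural term of QN-297692:
  Base: filing + 20 years → 7 November 2033.
  Opposition Stay Credit: +345 days → 18 October 2034.
  Prosecution Delay Deduction: −312 days → 10 December 2033.
Expiry of referenced patent QN-879761:
  Base: filing + 20 years → 11 August 2031.
  Opposition Stay Credit: +613 days → 15 April 2033.
  Regulatory Review Extension: +1239 days → 5 September 2036.
  Prosecution Delay Deduction: −278 days → 2 December 2035.
Terminal disclaimer: QN-297692 expires on the earlier of 10 December 2033 and 2 December 2035.

2033-12-10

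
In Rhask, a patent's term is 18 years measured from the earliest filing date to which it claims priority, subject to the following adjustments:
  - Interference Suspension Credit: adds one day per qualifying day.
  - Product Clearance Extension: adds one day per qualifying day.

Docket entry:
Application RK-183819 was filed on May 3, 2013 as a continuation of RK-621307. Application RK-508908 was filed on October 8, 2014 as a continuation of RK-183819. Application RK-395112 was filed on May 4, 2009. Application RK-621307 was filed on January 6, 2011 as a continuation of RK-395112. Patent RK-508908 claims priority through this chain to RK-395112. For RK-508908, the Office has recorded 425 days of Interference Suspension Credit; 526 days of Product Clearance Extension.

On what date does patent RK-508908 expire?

December 10, 2029

Earliest priority filing: 4 May 2009.
Base term: 4 May 2009 + 18 years → 4 May 2027.
Interference Suspension Credit: +425 days → 2 July 2028.
Product Clearance Extension: +526 days → 10 December 2029.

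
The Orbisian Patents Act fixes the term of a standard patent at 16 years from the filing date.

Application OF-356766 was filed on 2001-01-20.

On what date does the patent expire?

January 20, 2017

Filing date + 16 years → 20 January 2017.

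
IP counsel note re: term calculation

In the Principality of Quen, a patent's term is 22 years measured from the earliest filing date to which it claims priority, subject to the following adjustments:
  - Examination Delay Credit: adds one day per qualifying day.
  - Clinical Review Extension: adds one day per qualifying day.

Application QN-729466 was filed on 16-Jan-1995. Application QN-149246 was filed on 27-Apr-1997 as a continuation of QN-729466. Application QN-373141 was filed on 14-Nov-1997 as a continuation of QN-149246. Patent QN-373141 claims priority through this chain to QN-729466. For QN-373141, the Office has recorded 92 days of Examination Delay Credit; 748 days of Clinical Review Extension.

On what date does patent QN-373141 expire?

Earliest priority filing: 16 January 1995.
Base term: 16 January 1995 + 22 years → 16 January 2017.
Examination Delay Credit: +92 days → 18 April 2017.
Clinical Review Extension: +748 days → 6 May 2019.

2019-05-06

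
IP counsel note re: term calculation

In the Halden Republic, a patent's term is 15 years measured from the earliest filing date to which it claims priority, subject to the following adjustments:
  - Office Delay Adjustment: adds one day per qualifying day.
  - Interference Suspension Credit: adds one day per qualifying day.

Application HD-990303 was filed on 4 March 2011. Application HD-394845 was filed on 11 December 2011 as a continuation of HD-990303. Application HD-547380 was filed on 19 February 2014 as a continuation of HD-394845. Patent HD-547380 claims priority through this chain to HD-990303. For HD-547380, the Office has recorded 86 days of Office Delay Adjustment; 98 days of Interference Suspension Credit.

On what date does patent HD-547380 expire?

Earliest priority filing: 4 March 2011.
Base term: 4 March 2011 + 15 years → 4 March 2026.
Office Delay Adjustment: +86 days → 29 May 2026.
Interference Suspension Credit: +98 days → 4 September 2026.

September 4, 2026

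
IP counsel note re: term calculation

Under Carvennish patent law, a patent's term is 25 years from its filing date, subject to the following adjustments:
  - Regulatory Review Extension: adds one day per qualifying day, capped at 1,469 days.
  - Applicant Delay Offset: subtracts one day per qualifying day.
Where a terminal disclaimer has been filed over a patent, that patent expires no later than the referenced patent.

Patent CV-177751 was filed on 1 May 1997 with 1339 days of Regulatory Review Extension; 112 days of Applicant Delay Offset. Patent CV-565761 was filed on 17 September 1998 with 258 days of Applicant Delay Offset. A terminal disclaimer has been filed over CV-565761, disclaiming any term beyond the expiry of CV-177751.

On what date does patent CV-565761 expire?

Natural term of CV-565761:
  Base: filing + 25 years → 17 September 2023.
  Applicant Delay Offset: −258 days → 2 January 2023.
Expiry of referenced patent CV-177751:
  Base: filing + 25 years → 1 May 2022.
  Regulatory Review Extension: 1339 days (within the 1469-day cap) → +1339 days → 30 December 2025.
  Applicant Delay Offset: −112 days → 9 September 2025.
Terminal disclaimer: CV-565761 expires on the earlier of 2 January 2023 and 9 September 2025.

January 2, 2023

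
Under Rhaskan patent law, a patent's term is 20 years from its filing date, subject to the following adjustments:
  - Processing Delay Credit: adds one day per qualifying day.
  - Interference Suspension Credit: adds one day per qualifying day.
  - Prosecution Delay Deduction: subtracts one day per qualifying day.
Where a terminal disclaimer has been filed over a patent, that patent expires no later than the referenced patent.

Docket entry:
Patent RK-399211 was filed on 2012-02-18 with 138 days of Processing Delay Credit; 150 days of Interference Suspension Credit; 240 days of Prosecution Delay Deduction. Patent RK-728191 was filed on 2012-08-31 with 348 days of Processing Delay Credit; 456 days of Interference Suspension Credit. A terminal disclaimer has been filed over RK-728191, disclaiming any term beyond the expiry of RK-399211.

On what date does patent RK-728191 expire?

Natural term of RK-728191:
  Base: filing + 20 years → 31 August 2032.
  Processing Delay Credit: +348 days → 14 August 2033.
  Interference Suspension Credit: +456 days → 13 November 2034.
Expiry of referenced patent RK-399211:
  Base: filing + 20 years → 18 February 2032.
  Processing Delay Credit: +138 days → 5 July 2032.
  Interference Suspension Credit: +150 days → 2 December 2032.
  Prosecution Delay Deduction: −240 days → 6 April 2032.
Terminal disclaimer: RK-728191 expires on the earlier of 13 November 2034 and 6 April 2032.

April 6, 2032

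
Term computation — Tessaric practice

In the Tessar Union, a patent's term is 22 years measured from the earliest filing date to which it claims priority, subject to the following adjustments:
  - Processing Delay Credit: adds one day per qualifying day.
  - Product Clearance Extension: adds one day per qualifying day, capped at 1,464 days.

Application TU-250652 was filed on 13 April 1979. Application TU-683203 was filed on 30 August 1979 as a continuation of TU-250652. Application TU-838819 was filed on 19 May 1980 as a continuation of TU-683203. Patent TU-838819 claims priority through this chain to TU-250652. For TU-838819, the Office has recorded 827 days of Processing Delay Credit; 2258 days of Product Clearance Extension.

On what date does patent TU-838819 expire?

2007-07-22

Earliest priority filing: 13 April 1979.
Base term: 13 April 1979 + 22 years → 13 April 2001.
Processing Delay Credit: +827 days → 19 July 2003.
Product Clearance Extension: 2258 days claimed exceeds the 1464-day cap, so +1464 days → 22 July 2007.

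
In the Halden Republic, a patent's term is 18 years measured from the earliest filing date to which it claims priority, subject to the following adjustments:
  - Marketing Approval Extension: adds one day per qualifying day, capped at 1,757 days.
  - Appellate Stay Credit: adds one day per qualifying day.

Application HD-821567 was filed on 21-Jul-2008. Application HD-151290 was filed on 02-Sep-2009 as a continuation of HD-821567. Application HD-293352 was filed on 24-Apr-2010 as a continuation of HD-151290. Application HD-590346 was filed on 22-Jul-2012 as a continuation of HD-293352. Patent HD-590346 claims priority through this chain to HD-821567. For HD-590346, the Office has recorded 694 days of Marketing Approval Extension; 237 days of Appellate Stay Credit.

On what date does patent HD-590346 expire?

Earliest priority filing: 21 July 2008.
Base term: 21 July 2008 + 18 years → 21 July 2026.
Marketing Approval Extension: 694 days (within the 1757-day cap) → +694 days → 14 June 2028.
Appellate Stay Credit: +237 days → 6 February 2029.

February 6, 2029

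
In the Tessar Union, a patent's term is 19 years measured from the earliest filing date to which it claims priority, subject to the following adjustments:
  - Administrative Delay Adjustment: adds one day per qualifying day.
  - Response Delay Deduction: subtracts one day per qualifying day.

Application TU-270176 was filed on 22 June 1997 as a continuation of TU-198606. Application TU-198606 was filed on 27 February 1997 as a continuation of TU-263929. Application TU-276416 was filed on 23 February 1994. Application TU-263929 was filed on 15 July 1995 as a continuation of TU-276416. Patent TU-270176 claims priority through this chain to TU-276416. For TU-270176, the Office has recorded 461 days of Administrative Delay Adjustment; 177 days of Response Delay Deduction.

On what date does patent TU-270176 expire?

December 4, 2013

Earliest priority filing: 23 February 1994.
Base term: 23 February 1994 + 19 years → 23 February 2013.
Administrative Delay Adjustment: +461 days → 30 May 2014.
Response Delay Deduction: −177 days → 4 December 2013.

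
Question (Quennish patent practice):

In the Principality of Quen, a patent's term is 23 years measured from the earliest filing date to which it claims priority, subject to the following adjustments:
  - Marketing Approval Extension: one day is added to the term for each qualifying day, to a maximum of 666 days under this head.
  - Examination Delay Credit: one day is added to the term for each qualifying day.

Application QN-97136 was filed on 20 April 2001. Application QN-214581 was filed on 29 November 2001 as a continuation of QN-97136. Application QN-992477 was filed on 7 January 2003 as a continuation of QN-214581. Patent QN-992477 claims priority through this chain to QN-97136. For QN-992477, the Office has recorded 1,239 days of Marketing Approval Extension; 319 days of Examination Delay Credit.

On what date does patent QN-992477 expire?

December 31, 2026

Earliest priority filing: 20 April 2001.
Base term: 20 April 2001 + 23 years → 20 April 2024.
Marketing Approval Extension: 1239 days claimed exceeds the 666-day cap, so +666 days → 15 February 2026.
Examination Delay Credit: +319 days → 31 December 2026.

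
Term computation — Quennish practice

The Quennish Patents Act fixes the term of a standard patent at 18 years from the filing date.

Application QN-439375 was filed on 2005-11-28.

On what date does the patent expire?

November 28, 2023

Filing date + 18 years → 28 November 2023.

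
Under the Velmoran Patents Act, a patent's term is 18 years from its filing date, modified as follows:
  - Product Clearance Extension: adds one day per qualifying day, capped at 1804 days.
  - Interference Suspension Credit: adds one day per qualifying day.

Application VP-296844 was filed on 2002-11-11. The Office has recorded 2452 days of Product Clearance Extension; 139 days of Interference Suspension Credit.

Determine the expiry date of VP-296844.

2026-03-08

Base term: filing date + 18 years → 11 November 2020.
Product Clearance Extension: 2452 days claimed exceeds the 1804-day cap, so +1804 days → 20 October 2025.
Interference Suspension Credit: +139 days → 8 March 2026.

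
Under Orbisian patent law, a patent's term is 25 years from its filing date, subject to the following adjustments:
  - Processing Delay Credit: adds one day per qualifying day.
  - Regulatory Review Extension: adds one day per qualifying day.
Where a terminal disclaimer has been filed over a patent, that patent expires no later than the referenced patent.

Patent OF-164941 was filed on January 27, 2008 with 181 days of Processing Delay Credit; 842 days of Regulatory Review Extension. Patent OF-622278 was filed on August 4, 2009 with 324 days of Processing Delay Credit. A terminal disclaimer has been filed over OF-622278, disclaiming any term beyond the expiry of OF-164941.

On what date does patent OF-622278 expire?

Natural term of OF-622278:
  Base: filing + 25 years → 4 August 2034.
  Processing Delay Credit: +324 days → 24 June 2035.
Expiry of referenced patent OF-164941:
  Base: filing + 25 years → 27 January 2033.
  Processing Delay Credit: +181 days → 27 July 2033.
  Regulatory Review Extension: +842 days → 16 November 2035.
Terminal disclaimer: OF-622278 expires on the earlier of 24 June 2035 and 16 November 2035.

June 24, 2035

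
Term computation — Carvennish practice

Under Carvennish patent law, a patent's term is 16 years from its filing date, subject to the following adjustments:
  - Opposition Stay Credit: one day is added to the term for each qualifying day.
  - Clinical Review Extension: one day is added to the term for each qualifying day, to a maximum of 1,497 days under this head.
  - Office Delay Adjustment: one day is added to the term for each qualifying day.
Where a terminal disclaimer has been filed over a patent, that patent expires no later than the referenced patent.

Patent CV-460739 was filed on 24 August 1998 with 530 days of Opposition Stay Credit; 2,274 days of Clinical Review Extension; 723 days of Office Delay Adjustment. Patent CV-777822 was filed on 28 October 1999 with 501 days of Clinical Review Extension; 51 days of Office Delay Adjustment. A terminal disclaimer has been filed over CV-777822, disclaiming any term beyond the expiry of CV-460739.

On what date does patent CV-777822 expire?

May 2, 2017

Natural term of CV-777822:
  Base: filing + 16 years → 28 October 2015.
  Clinical Review Extension: 501 days (within the 1497-day cap) → +501 days → 12 March 2017.
  Office Delay Adjustment: +51 days → 2 May 2017.
Expiry of referenced patent CV-460739:
  Base: filing + 16 years → 24 August 2014.
  Opposition Stay Credit: +530 days → 5 February 2016.
  Clinical Review Extension: 2274 days claimed exceeds the 1497-day cap, so +1497 days → 12 March 2020.
  Office Delay Adjustment: +723 days → 5 March 2022.
Terminal disclaimer: CV-777822 expires on the earlier of 2 May 2017 and 5 March 2022.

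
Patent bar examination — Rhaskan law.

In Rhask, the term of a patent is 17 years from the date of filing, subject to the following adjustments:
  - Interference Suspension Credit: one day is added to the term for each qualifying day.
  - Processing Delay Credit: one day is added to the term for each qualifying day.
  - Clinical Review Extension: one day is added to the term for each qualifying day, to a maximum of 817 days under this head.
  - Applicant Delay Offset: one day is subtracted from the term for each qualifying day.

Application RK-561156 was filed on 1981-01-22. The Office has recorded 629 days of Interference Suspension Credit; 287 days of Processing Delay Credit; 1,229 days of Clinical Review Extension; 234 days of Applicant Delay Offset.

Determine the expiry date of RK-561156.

Base term: filing date + 17 years → 22 January 1998.
Interference Suspension Credit: +629 days → 13 October 1999.
Processing Delay Credit: +287 days → 26 July 2000.
Clinical Review Extension: 1229 days claimed exceeds the 817-day cap, so +817 days → 21 October 2002.
Applicant Delay Offset: −234 days → 1 March 2002.

2002-03-01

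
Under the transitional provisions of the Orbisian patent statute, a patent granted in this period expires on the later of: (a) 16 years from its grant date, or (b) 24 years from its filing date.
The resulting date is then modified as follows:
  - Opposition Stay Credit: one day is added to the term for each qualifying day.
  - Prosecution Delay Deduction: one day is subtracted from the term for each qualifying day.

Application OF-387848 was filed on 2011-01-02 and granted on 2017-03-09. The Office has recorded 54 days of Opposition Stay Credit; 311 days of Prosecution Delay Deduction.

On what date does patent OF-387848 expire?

April 20, 2034

(a) grant + 16 years → 9 March 2033.
(b) filing + 24 years → 2 January 2035.
Later of the two: 2 January 2035.
Opposition Stay Credit: +54 days → 25 February 2035.
Prosecution Delay Deduction: −311 days → 20 April 2034.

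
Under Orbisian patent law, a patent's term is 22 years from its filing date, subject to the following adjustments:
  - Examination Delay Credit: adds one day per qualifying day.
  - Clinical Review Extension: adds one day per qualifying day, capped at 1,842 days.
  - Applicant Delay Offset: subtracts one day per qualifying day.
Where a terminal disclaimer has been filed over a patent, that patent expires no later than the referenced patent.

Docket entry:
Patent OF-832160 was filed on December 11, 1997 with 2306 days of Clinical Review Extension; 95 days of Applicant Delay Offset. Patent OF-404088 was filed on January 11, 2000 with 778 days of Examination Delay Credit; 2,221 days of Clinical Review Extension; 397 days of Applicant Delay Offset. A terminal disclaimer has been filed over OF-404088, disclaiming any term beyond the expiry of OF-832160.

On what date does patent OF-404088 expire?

Natural term of OF-404088:
  Base: filing + 22 years → 11 January 2022.
  Examination Delay Credit: +778 days → 28 February 2024.
  Clinical Review Extension: 2221 days claimed exceeds the 1842-day cap, so +1842 days → 15 March 2029.
  Applicant Delay Offset: −397 days → 12 February 2028.
Expiry of referenced patent OF-832160:
  Base: filing + 22 years → 11 December 2019.
  Clinical Review Extension: 2306 days claimed exceeds the 1842-day cap, so +1842 days → 26 December 2024.
  Applicant Delay Offset: −95 days → 22 September 2024.
Terminal disclaimer: OF-404088 expires on the earlier of 12 February 2028 and 22 September 2024.

2024-09-22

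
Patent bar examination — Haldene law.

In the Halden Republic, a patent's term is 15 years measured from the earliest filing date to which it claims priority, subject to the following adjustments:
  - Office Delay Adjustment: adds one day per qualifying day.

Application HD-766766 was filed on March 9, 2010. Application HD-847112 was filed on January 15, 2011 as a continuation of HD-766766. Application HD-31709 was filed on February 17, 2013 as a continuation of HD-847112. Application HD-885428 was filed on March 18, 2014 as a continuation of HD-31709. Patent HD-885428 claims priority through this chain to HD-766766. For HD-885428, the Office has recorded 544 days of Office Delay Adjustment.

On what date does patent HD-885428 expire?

September 4, 2026

Earliest priority filing: 9 March 2010.
Base term: 9 March 2010 + 15 years → 9 March 2025.
Office Delay Adjustment: +544 days → 4 September 2026.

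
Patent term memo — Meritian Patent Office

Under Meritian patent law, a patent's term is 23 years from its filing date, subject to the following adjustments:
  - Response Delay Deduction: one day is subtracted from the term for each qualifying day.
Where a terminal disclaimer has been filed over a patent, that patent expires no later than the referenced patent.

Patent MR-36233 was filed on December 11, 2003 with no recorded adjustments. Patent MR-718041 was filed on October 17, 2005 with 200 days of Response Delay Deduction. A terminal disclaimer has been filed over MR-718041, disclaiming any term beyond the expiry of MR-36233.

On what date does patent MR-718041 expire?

Natural term of MR-718041:
  Base: filing + 23 years → 17 October 2028.
  Response Delay Deduction: −200 days → 31 March 2028.
Expiry of referenced patent MR-36233:
  Base: filing + 23 years → 11 December 2026.
Terminal disclaimer: MR-718041 expires on the earlier of 31 March 2028 and 11 December 2026.

2026-12-11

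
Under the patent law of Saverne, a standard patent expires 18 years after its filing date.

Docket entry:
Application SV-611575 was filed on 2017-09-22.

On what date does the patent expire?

September 22, 2035

Filing date + 18 years → 22 September 2035.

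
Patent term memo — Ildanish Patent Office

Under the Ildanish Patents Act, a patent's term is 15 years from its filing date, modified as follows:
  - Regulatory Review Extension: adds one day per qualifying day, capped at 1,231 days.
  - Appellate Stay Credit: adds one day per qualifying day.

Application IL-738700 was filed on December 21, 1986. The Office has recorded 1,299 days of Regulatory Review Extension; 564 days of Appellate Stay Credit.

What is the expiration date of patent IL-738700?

Base term: filing date + 15 years → 21 December 2001.
Regulatory Review Extension: 1299 days claimed exceeds the 1231-day cap, so +1231 days → 5 May 2005.
Appellate Stay Credit: +564 days → 20 November 2006.

2006-11-20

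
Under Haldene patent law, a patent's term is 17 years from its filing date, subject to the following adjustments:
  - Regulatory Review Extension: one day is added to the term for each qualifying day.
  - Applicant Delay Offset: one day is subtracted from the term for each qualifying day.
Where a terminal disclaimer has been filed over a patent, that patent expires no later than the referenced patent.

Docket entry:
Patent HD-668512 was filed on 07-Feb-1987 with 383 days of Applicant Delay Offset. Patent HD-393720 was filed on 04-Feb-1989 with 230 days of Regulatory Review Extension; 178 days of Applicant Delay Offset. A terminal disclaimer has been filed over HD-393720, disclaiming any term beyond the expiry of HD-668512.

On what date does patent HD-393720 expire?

Natural term of HD-393720:
  Base: filing + 17 years → 4 February 2006.
  Regulatory Review Extension: +230 days → 22 September 2006.
  Applicant Delay Offset: −178 days → 28 March 2006.
Expiry of referenced patent HD-668512:
  Base: filing + 17 years → 7 February 2004.
  Applicant Delay Offset: −383 days → 20 January 2003.
Terminal disclaimer: HD-393720 expires on the earlier of 28 March 2006 and 20 January 2003.

2003-01-20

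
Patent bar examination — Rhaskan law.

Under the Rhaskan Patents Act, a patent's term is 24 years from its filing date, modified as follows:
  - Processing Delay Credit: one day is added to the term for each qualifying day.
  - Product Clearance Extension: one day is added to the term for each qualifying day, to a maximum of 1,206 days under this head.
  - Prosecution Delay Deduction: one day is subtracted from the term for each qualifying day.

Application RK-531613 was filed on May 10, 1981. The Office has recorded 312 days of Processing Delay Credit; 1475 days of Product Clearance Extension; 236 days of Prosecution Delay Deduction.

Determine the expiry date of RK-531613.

Base term: filing date + 24 years → 10 May 2005.
Processing Delay Credit: +312 days → 18 March 2006.
Product Clearance Extension: 1475 days claimed exceeds the 1206-day cap, so +1206 days → 6 July 2009.
Prosecution Delay Deduction: −236 days → 12 November 2008.

2008-11-12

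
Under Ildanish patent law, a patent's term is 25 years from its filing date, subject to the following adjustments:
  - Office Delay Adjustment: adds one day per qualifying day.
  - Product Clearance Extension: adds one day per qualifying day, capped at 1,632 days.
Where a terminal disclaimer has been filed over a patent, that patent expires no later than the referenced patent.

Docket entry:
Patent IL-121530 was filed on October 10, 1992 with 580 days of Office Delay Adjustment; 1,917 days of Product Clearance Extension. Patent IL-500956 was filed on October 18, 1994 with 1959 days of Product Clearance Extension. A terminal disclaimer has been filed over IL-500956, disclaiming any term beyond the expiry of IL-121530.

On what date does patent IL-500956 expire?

October 31, 2023

Natural term of IL-500956:
  Base: filing + 25 years → 18 October 2019.
  Product Clearance Extension: 1959 days claimed exceeds the 1632-day cap, so +1632 days → 6 April 2024.
Expiry of referenced patent IL-121530:
  Base: filing + 25 years → 10 October 2017.
  Office Delay Adjustment: +580 days → 13 May 2019.
  Product Clearance Extension: 1917 days claimed exceeds the 1632-day cap, so +1632 days → 31 October 2023.
Terminal disclaimer: IL-500956 expires on the earlier of 6 April 2024 and 31 October 2023.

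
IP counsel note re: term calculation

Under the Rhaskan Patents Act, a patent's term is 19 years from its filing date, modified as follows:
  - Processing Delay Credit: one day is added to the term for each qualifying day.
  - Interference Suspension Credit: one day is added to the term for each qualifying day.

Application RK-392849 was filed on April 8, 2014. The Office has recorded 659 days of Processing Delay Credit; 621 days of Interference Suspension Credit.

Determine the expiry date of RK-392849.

October 9, 2036

Base term: filing date + 19 years → 8 April 2033.
Processing Delay Credit: +659 days → 27 January 2035.
Interference Suspension Credit: +621 days → 9 October 2036.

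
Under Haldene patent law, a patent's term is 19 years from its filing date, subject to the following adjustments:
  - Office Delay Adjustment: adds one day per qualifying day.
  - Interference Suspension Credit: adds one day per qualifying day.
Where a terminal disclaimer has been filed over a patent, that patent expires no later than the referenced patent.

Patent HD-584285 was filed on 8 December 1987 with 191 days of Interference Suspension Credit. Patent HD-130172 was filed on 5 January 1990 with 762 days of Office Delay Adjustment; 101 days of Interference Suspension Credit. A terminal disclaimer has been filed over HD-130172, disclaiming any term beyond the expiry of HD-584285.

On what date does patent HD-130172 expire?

2007-06-17

Natural term of HD-130172:
  Base: filing + 19 years → 5 January 2009.
  Office Delay Adjustment: +762 days → 6 February 2011.
  Interference Suspension Credit: +101 days → 18 May 2011.
Expiry of referenced patent HD-584285:
  Base: filing + 19 years → 8 December 2006.
  Interference Suspension Credit: +191 days → 17 June 2007.
Terminal disclaimer: HD-130172 expires on the earlier of 18 May 2011 and 17 June 2007.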